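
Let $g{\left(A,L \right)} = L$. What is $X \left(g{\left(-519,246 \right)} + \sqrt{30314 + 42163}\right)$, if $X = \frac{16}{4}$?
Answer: $984 + 12 \sqrt{8053} \approx 2060.9$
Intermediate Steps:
$X = 4$ ($X = 16 \cdot \frac{1}{4} = 4$)
$X \left(g{\left(-519,246 \right)} + \sqrt{30314 + 42163}\right) = 4 \left(246 + \sqrt{30314 + 42163}\right) = 4 \left(246 + \sqrt{72477}\right) = 4 \left(246 + 3 \sqrt{8053}\right) = 984 + 12 \sqrt{8053}$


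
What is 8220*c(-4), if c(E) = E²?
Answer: 131520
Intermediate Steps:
8220*c(-4) = 8220*(-4)² = 8220*16 = 131520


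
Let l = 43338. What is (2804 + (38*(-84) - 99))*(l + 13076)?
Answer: -27473618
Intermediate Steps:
(2804 + (38*(-84) - 99))*(l + 13076) = (2804 + (38*(-84) - 99))*(43338 + 13076) = (2804 + (-3192 - 99))*56414 = (2804 - 3291)*56414 = -487*56414 = -27473618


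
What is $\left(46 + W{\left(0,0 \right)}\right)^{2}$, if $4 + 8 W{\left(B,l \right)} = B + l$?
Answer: $\frac{8281}{4} \approx 2070.3$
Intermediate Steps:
$W{\left(B,l \right)} = - \frac{1}{2} + \frac{B}{8} + \frac{l}{8}$ ($W{\left(B,l \right)} = - \frac{1}{2} + \frac{B + l}{8} = - \frac{1}{2} + \left(\frac{B}{8} + \frac{l}{8}\right) = - \frac{1}{2} + \frac{B}{8} + \frac{l}{8}$)
$\left(46 + W{\left(0,0 \right)}\right)^{2} = \left(46 + \left(- \frac{1}{2} + \frac{1}{8} \cdot 0 + \frac{1}{8} \cdot 0\right)\right)^{2} = \left(46 + \left(- \frac{1}{2} + 0 + 0\right)\right)^{2} = \left(46 - \frac{1}{2}\right)^{2} = \left(\frac{91}{2}\right)^{2} = \frac{8281}{4}$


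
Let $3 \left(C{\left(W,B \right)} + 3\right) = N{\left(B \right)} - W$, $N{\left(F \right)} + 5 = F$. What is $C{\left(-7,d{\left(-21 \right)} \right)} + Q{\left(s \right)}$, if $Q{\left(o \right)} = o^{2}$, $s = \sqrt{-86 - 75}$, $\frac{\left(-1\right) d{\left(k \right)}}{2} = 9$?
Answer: $- \frac{508}{3} \approx -169.33$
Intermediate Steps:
$N{\left(F \right)} = -5 + F$
$d{\left(k \right)} = -18$ ($d{\left(k \right)} = \left(-2\right) 9 = -18$)
$C{\left(W,B \right)} = - \frac{14}{3} - \frac{W}{3} + \frac{B}{3}$ ($C{\left(W,B \right)} = -3 + \frac{\left(-5 + B\right) - W}{3} = -3 + \frac{-5 + B - W}{3} = -3 - \left(\frac{5}{3} - \frac{B}{3} + \frac{W}{3}\right) = - \frac{14}{3} - \frac{W}{3} + \frac{B}{3}$)
$s = i \sqrt{161}$ ($s = \sqrt{-161} = i \sqrt{161} \approx 12.689 i$)
$C{\left(-7,d{\left(-21 \right)} \right)} + Q{\left(s \right)} = \left(- \frac{14}{3} - - \frac{7}{3} + \frac{1}{3} \left(-18\right)\right) + \left(i \sqrt{161}\right)^{2} = \left(- \frac{14}{3} + \frac{7}{3} - 6\right) - 161 = - \frac{25}{3} - 161 = - \frac{508}{3}$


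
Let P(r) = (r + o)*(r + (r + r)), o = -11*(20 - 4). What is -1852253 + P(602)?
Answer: -1082897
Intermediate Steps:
o = -176 (o = -11*16 = -176)
P(r) = 3*r*(-176 + r) (P(r) = (r - 176)*(r + (r + r)) = (-176 + r)*(r + 2*r) = (-176 + r)*(3*r) = 3*r*(-176 + r))
-1852253 + P(602) = -1852253 + 3*602*(-176 + 602) = -1852253 + 3*602*426 = -1852253 + 769356 = -1082897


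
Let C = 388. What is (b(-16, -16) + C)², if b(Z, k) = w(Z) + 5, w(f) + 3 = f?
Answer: 139876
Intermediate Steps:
w(f) = -3 + f
b(Z, k) = 2 + Z (b(Z, k) = (-3 + Z) + 5 = 2 + Z)
(b(-16, -16) + C)² = ((2 - 16) + 388)² = (-14 + 388)² = 374² = 139876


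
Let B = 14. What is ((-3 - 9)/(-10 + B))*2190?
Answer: -6570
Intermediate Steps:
((-3 - 9)/(-10 + B))*2190 = ((-3 - 9)/(-10 + 14))*2190 = -12/4*2190 = -12*¼*2190 = -3*2190 = -6570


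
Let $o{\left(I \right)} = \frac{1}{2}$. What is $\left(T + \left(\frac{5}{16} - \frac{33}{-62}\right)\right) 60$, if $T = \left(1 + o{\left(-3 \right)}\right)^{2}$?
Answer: $\frac{23025}{124} \approx 185.69$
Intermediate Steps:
$o{\left(I \right)} = \frac{1}{2}$
$T = \frac{9}{4}$ ($T = \left(1 + \frac{1}{2}\right)^{2} = \left(\frac{3}{2}\right)^{2} = \frac{9}{4} \approx 2.25$)
$\left(T + \left(\frac{5}{16} - \frac{33}{-62}\right)\right) 60 = \left(\frac{9}{4} + \left(\frac{5}{16} - \frac{33}{-62}\right)\right) 60 = \left(\frac{9}{4} + \left(5 \cdot \frac{1}{16} - - \frac{33}{62}\right)\right) 60 = \left(\frac{9}{4} + \left(\frac{5}{16} + \frac{33}{62}\right)\right) 60 = \left(\frac{9}{4} + \frac{419}{496}\right) 60 = \frac{1535}{496} \cdot 60 = \frac{23025}{124}$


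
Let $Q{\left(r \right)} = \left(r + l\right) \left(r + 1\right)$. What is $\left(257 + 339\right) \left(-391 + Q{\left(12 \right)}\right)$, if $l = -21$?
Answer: $-302768$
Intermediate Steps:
$Q{\left(r \right)} = \left(1 + r\right) \left(-21 + r\right)$ ($Q{\left(r \right)} = \left(r - 21\right) \left(r + 1\right) = \left(-21 + r\right) \left(1 + r\right) = \left(1 + r\right) \left(-21 + r\right)$)
$\left(257 + 339\right) \left(-391 + Q{\left(12 \right)}\right) = \left(257 + 339\right) \left(-391 - \left(261 - 144\right)\right) = 596 \left(-391 - 117\right) = 596 \left(-508\right) = -302768$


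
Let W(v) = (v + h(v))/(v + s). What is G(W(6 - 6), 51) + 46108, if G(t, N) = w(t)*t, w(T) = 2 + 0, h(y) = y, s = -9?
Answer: 46108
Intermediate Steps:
w(T) = 2
W(v) = 2*v/(-9 + v) (W(v) = (v + v)/(v - 9) = (2*v)/(-9 + v) = 2*v/(-9 + v))
G(t, N) = 2*t
G(W(6 - 6), 51) + 46108 = 2*(2*(6 - 6)/(-9 + (6 - 6))) + 46108 = 2*(2*0/(-9 + 0)) + 46108 = 2*(2*0/(-9)) + 46108 = 2*(2*0*(-1/9)) + 46108 = 2*0 + 46108 = 0 + 46108 = 46108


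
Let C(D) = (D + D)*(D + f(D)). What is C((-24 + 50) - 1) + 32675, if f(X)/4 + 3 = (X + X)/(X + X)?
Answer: 33525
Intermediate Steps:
f(X) = -8 (f(X) = -12 + 4*((X + X)/(X + X)) = -12 + 4*((2*X)/((2*X))) = -12 + 4*((2*X)*(1/(2*X))) = -12 + 4*1 = -12 + 4 = -8)
C(D) = 2*D*(-8 + D) (C(D) = (D + D)*(D - 8) = (2*D)*(-8 + D) = 2*D*(-8 + D))
C((-24 + 50) - 1) + 32675 = 2*((-24 + 50) - 1)*(-8 + ((-24 + 50) - 1)) + 32675 = 2*(26 - 1)*(-8 + (26 - 1)) + 32675 = 2*25*(-8 + 25) + 32675 = 2*25*17 + 32675 = 850 + 32675 = 33525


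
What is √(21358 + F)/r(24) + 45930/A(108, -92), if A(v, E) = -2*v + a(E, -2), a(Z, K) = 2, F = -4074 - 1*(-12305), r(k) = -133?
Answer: -22965/107 - √29589/133 ≈ -215.92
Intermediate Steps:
F = 8231 (F = -4074 + 12305 = 8231)
A(v, E) = 2 - 2*v (A(v, E) = -2*v + 2 = 2 - 2*v)
√(21358 + F)/r(24) + 45930/A(108, -92) = √(21358 + 8231)/(-133) + 45930/(2 - 2*108) = √29589*(-1/133) + 45930/(2 - 216) = -√29589/133 + 45930/(-214) = -√29589/133 + 45930*(-1/214) = -√29589/133 - 22965/107 = -22965/107 - √29589/133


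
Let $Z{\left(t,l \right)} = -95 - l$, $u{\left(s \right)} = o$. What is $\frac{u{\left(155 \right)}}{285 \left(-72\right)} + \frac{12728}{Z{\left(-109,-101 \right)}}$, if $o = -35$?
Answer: $\frac{8705959}{4104} \approx 2121.3$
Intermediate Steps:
$u{\left(s \right)} = -35$
$\frac{u{\left(155 \right)}}{285 \left(-72\right)} + \frac{12728}{Z{\left(-109,-101 \right)}} = - \frac{35}{285 \left(-72\right)} + \frac{12728}{-95 - -101} = - \frac{35}{-20520} + \frac{12728}{-95 + 101} = \left(-35\right) \left(- \frac{1}{20520}\right) + \frac{12728}{6} = \frac{7}{4104} + 12728 \cdot \frac{1}{6} = \frac{7}{4104} + \frac{6364}{3} = \frac{8705959}{4104}$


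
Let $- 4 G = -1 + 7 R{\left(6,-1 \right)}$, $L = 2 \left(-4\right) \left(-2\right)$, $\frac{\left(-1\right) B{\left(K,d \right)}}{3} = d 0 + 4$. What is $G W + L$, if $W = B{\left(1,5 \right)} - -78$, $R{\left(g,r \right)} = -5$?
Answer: $610$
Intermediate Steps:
$B{\left(K,d \right)} = -12$ ($B{\left(K,d \right)} = - 3 \left(d 0 + 4\right) = - 3 \left(0 + 4\right) = \left(-3\right) 4 = -12$)
$L = 16$ ($L = \left(-8\right) \left(-2\right) = 16$)
$W = 66$ ($W = -12 - -78 = -12 + 78 = 66$)
$G = 9$ ($G = - \frac{-1 + 7 \left(-5\right)}{4} = - \frac{-1 - 35}{4} = \left(- \frac{1}{4}\right) \left(-36\right) = 9$)
$G W + L = 9 \cdot 66 + 16 = 594 + 16 = 610$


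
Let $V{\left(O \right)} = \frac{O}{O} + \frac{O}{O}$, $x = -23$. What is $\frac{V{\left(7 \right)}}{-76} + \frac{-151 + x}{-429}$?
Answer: $\frac{2061}{5434} \approx 0.37928$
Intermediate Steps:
$V{\left(O \right)} = 2$ ($V{\left(O \right)} = 1 + 1 = 2$)
$\frac{V{\left(7 \right)}}{-76} + \frac{-151 + x}{-429} = \frac{2}{-76} + \frac{-151 - 23}{-429} = 2 \left(- \frac{1}{76}\right) - - \frac{58}{143} = - \frac{1}{38} + \frac{58}{143} = \frac{2061}{5434}$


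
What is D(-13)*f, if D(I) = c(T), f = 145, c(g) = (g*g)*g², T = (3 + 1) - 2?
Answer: 2320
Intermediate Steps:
T = 2 (T = 4 - 2 = 2)
c(g) = g⁴ (c(g) = g²*g² = g⁴)
D(I) = 16 (D(I) = 2⁴ = 16)
D(-13)*f = 16*145 = 2320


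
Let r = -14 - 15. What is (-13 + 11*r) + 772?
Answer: 440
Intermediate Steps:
r = -29
(-13 + 11*r) + 772 = (-13 + 11*(-29)) + 772 = (-13 - 319) + 772 = -332 + 772 = 440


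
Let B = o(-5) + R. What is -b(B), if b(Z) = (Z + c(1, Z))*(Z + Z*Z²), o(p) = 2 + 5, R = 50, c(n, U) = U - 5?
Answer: -20192250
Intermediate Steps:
c(n, U) = -5 + U
o(p) = 7
B = 57 (B = 7 + 50 = 57)
b(Z) = (-5 + 2*Z)*(Z + Z³) (b(Z) = (Z + (-5 + Z))*(Z + Z*Z²) = (-5 + 2*Z)*(Z + Z³))
-b(B) = -57*(-5 + 57³ + 2*57 + 57²*(-5 + 57)) = -57*(-5 + 185193 + 114 + 3249*52) = -57*(-5 + 185193 + 114 + 168948) = -57*354250 = -1*20192250 = -20192250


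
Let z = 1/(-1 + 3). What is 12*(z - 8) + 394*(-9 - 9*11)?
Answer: -42642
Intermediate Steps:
z = 1/2 ≈ 0.50000
12*(z - 8) + 394*(-9 - 9*11) = 12*(1/2 - 8) + 394*(-9 - 9*11) = 12*(-15/2) + 394*(-9 - 99) = -90 + 394*(-108) = -90 - 42552 = -42642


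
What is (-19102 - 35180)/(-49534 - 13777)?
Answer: 54282/63311 ≈ 0.85739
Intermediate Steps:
(-19102 - 35180)/(-49534 - 13777) = -54282/(-63311) = -54282*(-1/63311) = 54282/63311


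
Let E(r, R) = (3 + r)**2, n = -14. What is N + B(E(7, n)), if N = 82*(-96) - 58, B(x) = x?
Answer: -7830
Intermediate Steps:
N = -7930 (N = -7872 - 58 = -7930)
N + B(E(7, n)) = -7930 + (3 + 7)**2 = -7930 + 10**2 = -7930 + 100 = -7830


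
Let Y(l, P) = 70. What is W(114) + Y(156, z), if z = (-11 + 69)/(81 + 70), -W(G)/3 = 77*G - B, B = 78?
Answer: -26030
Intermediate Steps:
W(G) = 234 - 231*G (W(G) = -3*(77*G - 1*78) = -3*(77*G - 78) = -3*(-78 + 77*G) = 234 - 231*G)
z = 58/151 ≈ 0.38411
W(114) + Y(156, z) = (234 - 231*114) + 70 = (234 - 26334) + 70 = -26100 + 70 = -26030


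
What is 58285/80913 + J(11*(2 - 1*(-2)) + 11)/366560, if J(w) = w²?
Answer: 4321942285/5931893856 ≈ 0.72859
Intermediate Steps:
58285/80913 + J(11*(2 - 1*(-2)) + 11)/366560 = 58285/80913 + (11*(2 - 1*(-2)) + 11)²/366560 = 58285*(1/80913) + (11*(2 + 2) + 11)²*(1/366560) = 58285/80913 + (11*4 + 11)²*(1/366560) = 58285/80913 + (44 + 11)²*(1/366560) = 58285/80913 + 55²*(1/366560) = 58285/80913 + 3025*(1/366560) = 58285/80913 + 605/73312 = 4321942285/5931893856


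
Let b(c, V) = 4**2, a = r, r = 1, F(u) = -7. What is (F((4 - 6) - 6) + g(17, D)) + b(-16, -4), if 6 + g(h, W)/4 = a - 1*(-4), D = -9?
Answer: 5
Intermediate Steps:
a = 1
b(c, V) = 16
g(h, W) = -4 (g(h, W) = -24 + 4*(1 - 1*(-4)) = -24 + 4*(1 + 4) = -24 + 4*5 = -24 + 20 = -4)
(F((4 - 6) - 6) + g(17, D)) + b(-16, -4) = (-7 - 4) + 16 = -11 + 16 = 5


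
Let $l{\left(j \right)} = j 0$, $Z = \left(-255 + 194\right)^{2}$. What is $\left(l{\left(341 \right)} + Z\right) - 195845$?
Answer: $-192124$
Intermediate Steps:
$Z = 3721$ ($Z = \left(-61\right)^{2} = 3721$)
$l{\left(j \right)} = 0$
$\left(l{\left(341 \right)} + Z\right) - 195845 = \left(0 + 3721\right) - 195845 = 3721 - 195845 = -192124$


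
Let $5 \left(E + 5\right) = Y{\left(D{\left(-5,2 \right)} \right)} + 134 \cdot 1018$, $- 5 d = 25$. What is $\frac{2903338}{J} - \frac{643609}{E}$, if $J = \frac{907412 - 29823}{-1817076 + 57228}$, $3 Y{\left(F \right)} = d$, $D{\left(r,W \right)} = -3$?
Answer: $- \frac{2090563875203225859}{359070804884} \approx -5.8222 \cdot 10^{6}$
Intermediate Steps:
$d = -5$ ($d = \left(- \frac{1}{5}\right) 25 = -5$)
$Y{\left(F \right)} = - \frac{5}{3}$ ($Y{\left(F \right)} = \frac{1}{3} \left(-5\right) = - \frac{5}{3}$)
$J = - \frac{877589}{1759848}$ ($J = \frac{877589}{-1759848} = 877589 \left(- \frac{1}{1759848}\right) = - \frac{877589}{1759848} \approx -0.49867$)
$E = \frac{409156}{15}$ ($E = -5 + \frac{- \frac{5}{3} + 134 \cdot 1018}{5} = -5 + \frac{- \frac{5}{3} + 136412}{5} = -5 + \frac{1}{5} \cdot \frac{409231}{3} = -5 + \frac{409231}{15} = \frac{409156}{15} \approx 27277.0$)
$\frac{2903338}{J} - \frac{643609}{E} = \frac{2903338}{- \frac{877589}{1759848}} - \frac{643609}{\frac{409156}{15}} = 2903338 \left(- \frac{1759848}{877589}\right) - \frac{9654135}{409156} = - \frac{5109433572624}{877589} - \frac{9654135}{409156} = - \frac{2090563875203225859}{359070804884}$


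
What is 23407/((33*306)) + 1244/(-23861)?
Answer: 545952515/240948378 ≈ 2.2659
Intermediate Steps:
23407/((33*306)) + 1244/(-23861) = 23407/10098 + 1244*(-1/23861) = 23407*(1/10098) - 1244/23861 = 23407/10098 - 1244/23861 = 545952515/240948378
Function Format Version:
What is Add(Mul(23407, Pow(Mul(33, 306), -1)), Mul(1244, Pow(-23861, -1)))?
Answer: Rational(545952515, 240948378) ≈ 2.2659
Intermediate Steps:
Add(Mul(23407, Pow(Mul(33, 306), -1)), Mul(1244, Pow(-23861, -1))) = Add(Mul(23407, Pow(10098, -1)), Mul(1244, Rational(-1, 23861))) = Add(Mul(23407, Rational(1, 10098)), Rational(-1244, 23861)) = Add(Rational(23407, 10098), Rational(-1244, 23861)) = Rational(545952515, 240948378)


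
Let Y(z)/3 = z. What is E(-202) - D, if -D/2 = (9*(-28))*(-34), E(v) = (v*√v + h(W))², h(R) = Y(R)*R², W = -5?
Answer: -8084647 + 151500*I*√202 ≈ -8.0846e+6 + 2.1532e+6*I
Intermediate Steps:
Y(z) = 3*z
h(R) = 3*R³ (h(R) = (3*R)*R² = 3*R³)
E(v) = (-375 + v^(3/2))² (E(v) = (v*√v + 3*(-5)³)² = (v^(3/2) + 3*(-125))² = (v^(3/2) - 375)² = (-375 + v^(3/2))²)
D = -17136 (D = -2*9*(-28)*(-34) = -(-504)*(-34) = -2*8568 = -17136)
E(-202) - D = (-375 + (-202)^(3/2))² - 1*(-17136) = (-375 - 202*I*√202)² + 17136 = 17136 + (-375 - 202*I*√202)²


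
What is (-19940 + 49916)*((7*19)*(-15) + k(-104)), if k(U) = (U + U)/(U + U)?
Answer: -59772144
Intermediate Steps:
k(U) = 1 (k(U) = (2*U)/((2*U)) = (2*U)*(1/(2*U)) = 1)
(-19940 + 49916)*((7*19)*(-15) + k(-104)) = (-19940 + 49916)*((7*19)*(-15) + 1) = 29976*(133*(-15) + 1) = 29976*(-1995 + 1) = 29976*(-1994) = -59772144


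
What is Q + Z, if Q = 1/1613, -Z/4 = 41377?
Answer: -266964403/1613 ≈ -1.6551e+5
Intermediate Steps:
Z = -165508 (Z = -4*41377 = -165508)
Q = 1/1613 ≈ 0.00061996
Q + Z = 1/1613 - 165508 = -266964403/1613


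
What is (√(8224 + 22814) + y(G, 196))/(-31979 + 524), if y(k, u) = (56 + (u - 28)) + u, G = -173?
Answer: -28/2097 - √31038/31455 ≈ -0.018953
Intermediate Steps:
y(k, u) = 28 + 2*u (y(k, u) = (56 + (-28 + u)) + u = (28 + u) + u = 28 + 2*u)
(√(8224 + 22814) + y(G, 196))/(-31979 + 524) = (√(8224 + 22814) + (28 + 2*196))/(-31979 + 524) = (√31038 + (28 + 392))/(-31455) = (√31038 + 420)*(-1/31455) = (420 + √31038)*(-1/31455) = -28/2097 - √31038/31455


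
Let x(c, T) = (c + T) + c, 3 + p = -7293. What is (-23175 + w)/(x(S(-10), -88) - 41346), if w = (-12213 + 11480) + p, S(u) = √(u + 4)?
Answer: 323226634/429194095 + 15602*I*√6/429194095 ≈ 0.7531 + 8.9044e-5*I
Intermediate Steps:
p = -7296 (p = -3 - 7293 = -7296)
S(u) = √(4 + u)
w = -8029 (w = (-12213 + 11480) - 7296 = -733 - 7296 = -8029)
x(c, T) = T + 2*c (x(c, T) = (T + c) + c = T + 2*c)
(-23175 + w)/(x(S(-10), -88) - 41346) = (-23175 - 8029)/((-88 + 2*√(4 - 10)) - 41346) = -31204/((-88 + 2*√(-6)) - 41346) = -31204/((-88 + 2*(I*√6)) - 41346) = -31204/((-88 + 2*I*√6) - 41346) = -31204/(-41434 + 2*I*√6)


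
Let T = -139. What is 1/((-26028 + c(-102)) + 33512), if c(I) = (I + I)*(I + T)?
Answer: 1/56648 ≈ 1.7653e-5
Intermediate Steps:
c(I) = 2*I*(-139 + I) (c(I) = (I + I)*(I - 139) = (2*I)*(-139 + I) = 2*I*(-139 + I))
1/((-26028 + c(-102)) + 33512) = 1/((-26028 + 2*(-102)*(-139 - 102)) + 33512) = 1/((-26028 + 2*(-102)*(-241)) + 33512) = 1/((-26028 + 49164) + 33512) = 1/(23136 + 33512) = 1/56648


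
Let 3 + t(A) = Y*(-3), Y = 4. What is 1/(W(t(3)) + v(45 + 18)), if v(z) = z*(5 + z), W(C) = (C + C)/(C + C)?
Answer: 1/4285 ≈ 0.00023337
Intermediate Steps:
t(A) = -15 (t(A) = -3 + 4*(-3) = -3 - 12 = -15)
W(C) = 1 (W(C) = (2*C)/((2*C)) = (2*C)*(1/(2*C)) = 1)
1/(W(t(3)) + v(45 + 18)) = 1/(1 + (45 + 18)*(5 + (45 + 18))) = 1/(1 + 63*(5 + 63)) = 1/(1 + 63*68) = 1/(1 + 4284) = 1/4285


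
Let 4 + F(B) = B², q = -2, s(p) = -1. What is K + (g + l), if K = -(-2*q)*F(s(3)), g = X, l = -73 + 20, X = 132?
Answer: 91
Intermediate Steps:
l = -53
g = 132
F(B) = -4 + B²
K = 12 (K = -(-2*(-2))*(-4 + (-1)²) = -4*(-4 + 1) = -4*(-3) = -1*(-12) = 12)
K + (g + l) = 12 + (132 - 53) = 12 + 79 = 91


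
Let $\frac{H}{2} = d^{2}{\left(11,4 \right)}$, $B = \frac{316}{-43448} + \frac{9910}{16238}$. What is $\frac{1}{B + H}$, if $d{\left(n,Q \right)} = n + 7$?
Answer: $\frac{88188578}{57199378353} \approx 0.0015418$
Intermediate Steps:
$d{\left(n,Q \right)} = 7 + n$
$B = \frac{53179809}{88188578}$ ($B = 316 \left(- \frac{1}{43448}\right) + 9910 \cdot \frac{1}{16238} = - \frac{79}{10862} + \frac{4955}{8119} = \frac{53179809}{88188578} \approx 0.60302$)
$H = 648$ ($H = 2 \left(7 + 11\right)^{2} = 2 \cdot 18^{2} = 2 \cdot 324 = 648$)
$\frac{1}{B + H} = \frac{1}{\frac{53179809}{88188578} + 648} = \frac{1}{\frac{57199378353}{88188578}} = \frac{88188578}{57199378353}$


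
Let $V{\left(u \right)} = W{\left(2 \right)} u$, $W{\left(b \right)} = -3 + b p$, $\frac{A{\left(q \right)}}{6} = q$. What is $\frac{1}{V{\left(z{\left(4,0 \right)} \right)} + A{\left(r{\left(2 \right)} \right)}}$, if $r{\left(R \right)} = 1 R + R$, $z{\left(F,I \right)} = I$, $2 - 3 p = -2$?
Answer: $\frac{1}{24} \approx 0.041667$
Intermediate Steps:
$p = \frac{4}{3}$ ($p = \frac{2}{3} - - \frac{2}{3} = \frac{2}{3} + \frac{2}{3} = \frac{4}{3} \approx 1.3333$)
$r{\left(R \right)} = 2 R$ ($r{\left(R \right)} = R + R = 2 R$)
$A{\left(q \right)} = 6 q$
$W{\left(b \right)} = -3 + \frac{4 b}{3}$ ($W{\left(b \right)} = -3 + b \frac{4}{3} = -3 + \frac{4 b}{3}$)
$V{\left(u \right)} = - \frac{u}{3}$ ($V{\left(u \right)} = \left(-3 + \frac{4}{3} \cdot 2\right) u = \left(-3 + \frac{8}{3}\right) u = - \frac{u}{3}$)
$\frac{1}{V{\left(z{\left(4,0 \right)} \right)} + A{\left(r{\left(2 \right)} \right)}} = \frac{1}{\left(- \frac{1}{3}\right) 0 + 6 \cdot 2 \cdot 2} = \frac{1}{0 + 6 \cdot 4} = \frac{1}{0 + 24} = \frac{1}{24}$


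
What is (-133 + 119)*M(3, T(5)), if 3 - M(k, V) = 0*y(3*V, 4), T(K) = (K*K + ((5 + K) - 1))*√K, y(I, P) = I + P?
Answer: -42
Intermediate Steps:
T(K) = √K*(4 + K + K²) (T(K) = (K² + (4 + K))*√K = (4 + K + K²)*√K = √K*(4 + K + K²))
M(k, V) = 3 (M(k, V) = 3 - 0*(3*V + 4) = 3 - 0*(4 + 3*V) = 3 - 1*0 = 3 + 0 = 3)
(-133 + 119)*M(3, T(5)) = (-133 + 119)*3 = -14*3 = -42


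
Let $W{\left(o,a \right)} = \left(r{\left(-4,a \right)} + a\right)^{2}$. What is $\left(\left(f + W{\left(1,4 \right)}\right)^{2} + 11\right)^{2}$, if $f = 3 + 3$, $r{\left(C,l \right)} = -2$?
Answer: $12321$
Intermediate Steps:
$f = 6$
$W{\left(o,a \right)} = \left(-2 + a\right)^{2}$
$\left(\left(f + W{\left(1,4 \right)}\right)^{2} + 11\right)^{2} = \left(\left(6 + \left(-2 + 4\right)^{2}\right)^{2} + 11\right)^{2} = \left(\left(6 + 2^{2}\right)^{2} + 11\right)^{2} = \left(\left(6 + 4\right)^{2} + 11\right)^{2} = \left(10^{2} + 11\right)^{2} = \left(100 + 11\right)^{2} = 111^{2} = 12321$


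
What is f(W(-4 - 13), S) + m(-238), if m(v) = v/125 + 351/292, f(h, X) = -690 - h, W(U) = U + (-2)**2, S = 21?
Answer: -24736121/36500 ≈ -677.70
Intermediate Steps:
W(U) = 4 + U (W(U) = U + 4 = 4 + U)
m(v) = 351/292 + v/125 (m(v) = v*(1/125) + 351*(1/292) = v/125 + 351/292 = 351/292 + v/125)
f(W(-4 - 13), S) + m(-238) = (-690 - (4 + (-4 - 13))) + (351/292 + (1/125)*(-238)) = (-690 - (4 - 17)) + (351/292 - 238/125) = (-690 - 1*(-13)) - 25621/36500 = (-690 + 13) - 25621/36500 = -677 - 25621/36500 = -24736121/36500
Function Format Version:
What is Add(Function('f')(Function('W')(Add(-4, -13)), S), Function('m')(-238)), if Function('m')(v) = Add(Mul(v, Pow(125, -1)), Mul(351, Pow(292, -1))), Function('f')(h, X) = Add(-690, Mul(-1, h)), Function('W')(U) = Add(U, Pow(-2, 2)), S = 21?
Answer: Rational(-24736121, 36500) ≈ -677.70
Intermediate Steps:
Function('W')(U) = Add(4, U) (Function('W')(U) = Add(U, 4) = Add(4, U))
Function('m')(v) = Add(Rational(351, 292), Mul(Rational(1, 125), v)) (Function('m')(v) = Add(Mul(v, Rational(1, 125)), Mul(351, Rational(1, 292))) = Add(Mul(Rational(1, 125), v), Rational(351, 292)) = Add(Rational(351, 292), Mul(Rational(1, 125), v)))
Add(Function('f')(Function('W')(Add(-4, -13)), S), Function('m')(-238)) = Add(Add(-690, Mul(-1, Add(4, Add(-4, -13)))), Add(Rational(351, 292), Mul(Rational(1, 125), -238))) = Add(Add(-690, Mul(-1, Add(4, -17))), Add(Rational(351, 292), Rational(-238, 125))) = Add(Add(-690, Mul(-1, -13)), Rational(-25621, 36500)) = Add(Add(-690, 13), Rational(-25621, 36500)) = Add(-677, Rational(-25621, 36500)) = Rational(-24736121, 36500)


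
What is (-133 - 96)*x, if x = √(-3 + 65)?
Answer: -229*√62 ≈ -1803.1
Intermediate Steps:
x = √62 ≈ 7.8740
(-133 - 96)*x = (-133 - 96)*√62 = -229*√62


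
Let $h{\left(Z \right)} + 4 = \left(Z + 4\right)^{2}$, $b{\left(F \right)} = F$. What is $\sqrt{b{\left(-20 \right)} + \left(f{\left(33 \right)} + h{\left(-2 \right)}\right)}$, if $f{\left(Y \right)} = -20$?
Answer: $2 i \sqrt{10} \approx 6.3246 i$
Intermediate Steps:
$h{\left(Z \right)} = -4 + \left(4 + Z\right)^{2}$ ($h{\left(Z \right)} = -4 + \left(Z + 4\right)^{2} = -4 + \left(4 + Z\right)^{2}$)
$\sqrt{b{\left(-20 \right)} + \left(f{\left(33 \right)} + h{\left(-2 \right)}\right)} = \sqrt{-20 - \left(24 - \left(4 - 2\right)^{2}\right)} = \sqrt{-20 - \left(24 - 4\right)} = \sqrt{-20 + \left(-20 + \left(-4 + 4\right)\right)} = \sqrt{-20 + \left(-20 + 0\right)} = \sqrt{-20 - 20} = \sqrt{-40} = 2 i \sqrt{10}$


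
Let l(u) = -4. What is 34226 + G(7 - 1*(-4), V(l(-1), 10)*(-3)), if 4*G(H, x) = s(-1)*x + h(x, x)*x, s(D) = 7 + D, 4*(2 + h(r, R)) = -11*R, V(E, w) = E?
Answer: 34139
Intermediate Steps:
h(r, R) = -2 - 11*R/4 (h(r, R) = -2 + (-11*R)/4 = -2 - 11*R/4)
G(H, x) = 3*x/2 + x*(-2 - 11*x/4)/4 (G(H, x) = ((7 - 1)*x + (-2 - 11*x/4)*x)/4 = (6*x + x*(-2 - 11*x/4))/4 = 3*x/2 + x*(-2 - 11*x/4)/4)
34226 + G(7 - 1*(-4), V(l(-1), 10)*(-3)) = 34226 + (-4*(-3))*(16 - (-44)*(-3))/16 = 34226 + (1/16)*12*(16 - 11*12) = 34226 + (1/16)*12*(16 - 132) = 34226 + (1/16)*12*(-116) = 34226 - 87 = 34139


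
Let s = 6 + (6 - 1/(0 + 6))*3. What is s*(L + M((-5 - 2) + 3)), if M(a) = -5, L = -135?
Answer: -3290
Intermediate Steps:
s = 47/2 (s = 6 + (6 - 1/6)*3 = 6 + (6 - 1*⅙)*3 = 6 + (6 - ⅙)*3 = 6 + (35/6)*3 = 6 + 35/2 = 47/2 ≈ 23.500)
s*(L + M((-5 - 2) + 3)) = 47*(-135 - 5)/2 = (47/2)*(-140) = -3290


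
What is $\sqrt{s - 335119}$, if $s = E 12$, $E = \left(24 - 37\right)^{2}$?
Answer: $i \sqrt{333091} \approx 577.14 i$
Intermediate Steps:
$E = 169$ ($E = \left(24 - 37\right)^{2} = \left(-13\right)^{2} = 169$)
$s = 2028$ ($s = 169 \cdot 12 = 2028$)
$\sqrt{s - 335119} = \sqrt{2028 - 335119} = \sqrt{-333091} = i \sqrt{333091}$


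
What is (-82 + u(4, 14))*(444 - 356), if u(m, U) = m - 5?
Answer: -7304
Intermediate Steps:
u(m, U) = -5 + m
(-82 + u(4, 14))*(444 - 356) = (-82 + (-5 + 4))*(444 - 356) = (-82 - 1)*88 = -83*88 = -7304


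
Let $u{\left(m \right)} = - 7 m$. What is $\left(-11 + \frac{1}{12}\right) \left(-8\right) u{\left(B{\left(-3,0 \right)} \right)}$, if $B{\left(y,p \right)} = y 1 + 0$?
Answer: $1834$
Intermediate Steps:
$B{\left(y,p \right)} = y$ ($B{\left(y,p \right)} = y + 0 = y$)
$\left(-11 + \frac{1}{12}\right) \left(-8\right) u{\left(B{\left(-3,0 \right)} \right)} = \left(-11 + \frac{1}{12}\right) \left(-8\right) \left(\left(-7\right) \left(-3\right)\right) = \left(-11 + \frac{1}{12}\right) \left(-8\right) 21 = \left(- \frac{131}{12}\right) \left(-8\right) 21 = \frac{262}{3} \cdot 21 = 1834$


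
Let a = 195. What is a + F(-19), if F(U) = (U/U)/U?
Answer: 3704/19 ≈ 194.95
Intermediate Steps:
F(U) = 1/U
a + F(-19) = 195 + 1/(-19) = 195 - 1/19 = 3704/19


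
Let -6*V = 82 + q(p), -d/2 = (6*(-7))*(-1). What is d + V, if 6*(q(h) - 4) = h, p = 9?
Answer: -1183/12 ≈ -98.583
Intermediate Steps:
d = -84 (d = -2*6*(-7)*(-1) = -(-84)*(-1) = -2*42 = -84)
q(h) = 4 + h/6
V = -175/12 (V = -(82 + (4 + (⅙)*9))/6 = -(82 + (4 + 3/2))/6 = -(82 + 11/2)/6 = -⅙*175/2 = -175/12 ≈ -14.583)
d + V = -84 - 175/12 = -1183/12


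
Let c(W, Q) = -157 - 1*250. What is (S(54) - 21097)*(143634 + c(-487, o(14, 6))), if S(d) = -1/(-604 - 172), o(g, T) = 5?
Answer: -2344808031517/776 ≈ -3.0217e+9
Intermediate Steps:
c(W, Q) = -407 (c(W, Q) = -157 - 250 = -407)
S(d) = 1/776 (S(d) = -1/(-776) = -1*(-1/776) = 1/776)
(S(54) - 21097)*(143634 + c(-487, o(14, 6))) = (1/776 - 21097)*(143634 - 407) = -16371271/776*143227 = -2344808031517/776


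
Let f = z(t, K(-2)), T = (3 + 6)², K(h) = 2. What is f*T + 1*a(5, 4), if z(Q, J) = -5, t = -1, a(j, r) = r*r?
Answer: -389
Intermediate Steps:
a(j, r) = r²
T = 81 (T = 9² = 81)
f = -5
f*T + 1*a(5, 4) = -5*81 + 1*4² = -405 + 1*16 = -405 + 16 = -389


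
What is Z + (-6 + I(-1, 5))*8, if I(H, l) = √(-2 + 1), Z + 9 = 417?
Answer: 360 + 8*I ≈ 360.0 + 8.0*I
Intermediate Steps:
Z = 408 (Z = -9 + 417 = 408)
I(H, l) = I (I(H, l) = √(-1) = I)
Z + (-6 + I(-1, 5))*8 = 408 + (-6 + I)*8 = 408 + (-48 + 8*I) = 360 + 8*I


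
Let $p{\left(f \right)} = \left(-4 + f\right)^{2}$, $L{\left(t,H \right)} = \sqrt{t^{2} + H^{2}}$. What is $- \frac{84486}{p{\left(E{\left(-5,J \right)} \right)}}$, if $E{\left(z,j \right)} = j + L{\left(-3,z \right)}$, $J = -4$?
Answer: $- \frac{689969}{75} - \frac{112648 \sqrt{34}}{75} \approx -17958.0$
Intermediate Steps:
$L{\left(t,H \right)} = \sqrt{H^{2} + t^{2}}$
$E{\left(z,j \right)} = j + \sqrt{9 + z^{2}}$ ($E{\left(z,j \right)} = j + \sqrt{z^{2} + \left(-3\right)^{2}} = j + \sqrt{z^{2} + 9} = j + \sqrt{9 + z^{2}}$)
$- \frac{84486}{p{\left(E{\left(-5,J \right)} \right)}} = - \frac{84486}{\left(-4 - \left(4 - \sqrt{9 + \left(-5\right)^{2}}\right)\right)^{2}} = - \frac{84486}{\left(-4 - \left(4 - \sqrt{9 + 25}\right)\right)^{2}} = - \frac{84486}{\left(-4 - \left(4 - \sqrt{34}\right)\right)^{2}} = - \frac{84486}{\left(-8 + \sqrt{34}\right)^{2}}$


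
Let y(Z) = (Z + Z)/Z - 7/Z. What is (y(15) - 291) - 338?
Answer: -9412/15 ≈ -627.47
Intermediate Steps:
y(Z) = 2 - 7/Z (y(Z) = (2*Z)/Z - 7/Z = 2 - 7/Z)
(y(15) - 291) - 338 = ((2 - 7/15) - 291) - 338 = (23/15 - 291) - 338 = -4342/15 - 338 = -9412/15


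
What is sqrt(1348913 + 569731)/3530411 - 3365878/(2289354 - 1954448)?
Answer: -1682939/167453 + 14*sqrt(9789)/3530411 ≈ -10.050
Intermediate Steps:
sqrt(1348913 + 569731)/3530411 - 3365878/(2289354 - 1954448) = sqrt(1918644)*(1/3530411) - 3365878/334906 = (14*sqrt(9789))*(1/3530411) - 3365878*1/334906 = 14*sqrt(9789)/3530411 - 1682939/167453 = -1682939/167453 + 14*sqrt(9789)/3530411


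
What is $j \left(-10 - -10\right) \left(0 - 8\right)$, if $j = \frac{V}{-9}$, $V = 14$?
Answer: $0$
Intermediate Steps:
$j = - \frac{14}{9}$ ($j = \frac{14}{-9} = 14 \left(- \frac{1}{9}\right) = - \frac{14}{9} \approx -1.5556$)
$j \left(-10 - -10\right) \left(0 - 8\right) = - \frac{14 \left(-10 - -10\right)}{9} \left(0 - 8\right) = - \frac{14 \left(-10 + 10\right)}{9} \left(-8\right) = \left(- \frac{14}{9}\right) 0 \left(-8\right) = 0 \left(-8\right) = 0$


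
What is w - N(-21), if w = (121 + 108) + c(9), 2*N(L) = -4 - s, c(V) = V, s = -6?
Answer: 237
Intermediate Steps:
N(L) = 1 (N(L) = (-4 - 1*(-6))/2 = (-4 + 6)/2 = (1/2)*2 = 1)
w = 238 (w = (121 + 108) + 9 = 229 + 9 = 238)
w - N(-21) = 238 - 1*1 = 238 - 1 = 237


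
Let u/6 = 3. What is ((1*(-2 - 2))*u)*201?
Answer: -14472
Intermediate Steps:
u = 18 (u = 6*3 = 18)
((1*(-2 - 2))*u)*201 = ((1*(-2 - 2))*18)*201 = ((1*(-4))*18)*201 = -4*18*201 = -72*201 = -14472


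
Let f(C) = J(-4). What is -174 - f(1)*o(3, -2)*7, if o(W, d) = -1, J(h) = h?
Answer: -202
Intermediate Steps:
f(C) = -4
-174 - f(1)*o(3, -2)*7 = -174 - (-4*(-1))*7 = -174 - 4*7 = -174 - 1*28 = -174 - 28 = -202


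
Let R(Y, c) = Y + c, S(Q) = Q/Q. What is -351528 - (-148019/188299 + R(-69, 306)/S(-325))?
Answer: -66236849716/188299 ≈ -3.5176e+5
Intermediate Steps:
S(Q) = 1
-351528 - (-148019/188299 + R(-69, 306)/S(-325)) = -351528 - (-148019/188299 + (-69 + 306)/1) = -351528 - (-148019*1/188299 + 237*1) = -351528 - (-148019/188299 + 237) = -351528 - 1*44478844/188299 = -351528 - 44478844/188299 = -66236849716/188299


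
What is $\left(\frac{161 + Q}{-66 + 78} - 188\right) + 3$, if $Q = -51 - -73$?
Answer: $- \frac{679}{4} \approx -169.75$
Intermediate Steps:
$Q = 22$ ($Q = -51 + 73 = 22$)
$\left(\frac{161 + Q}{-66 + 78} - 188\right) + 3 = \left(\frac{161 + 22}{-66 + 78} - 188\right) + 3 = \left(\frac{183}{12} - 188\right) + 3 = \left(183 \cdot \frac{1}{12} - 188\right) + 3 = \left(\frac{61}{4} - 188\right) + 3 = - \frac{691}{4} + 3 = - \frac{679}{4}$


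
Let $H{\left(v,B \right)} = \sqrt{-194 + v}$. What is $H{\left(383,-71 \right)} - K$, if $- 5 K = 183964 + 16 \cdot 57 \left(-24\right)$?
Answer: $\frac{162076}{5} + 3 \sqrt{21} \approx 32429.0$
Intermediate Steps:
$K = - \frac{162076}{5}$ ($K = - \frac{183964 + 16 \cdot 57 \left(-24\right)}{5} = - \frac{183964 + 912 \left(-24\right)}{5} = - \frac{183964 - 21888}{5} = \left(- \frac{1}{5}\right) 162076 = - \frac{162076}{5} \approx -32415.0$)
$H{\left(383,-71 \right)} - K = \sqrt{-194 + 383} - - \frac{162076}{5} = \sqrt{189} + \frac{162076}{5} = 3 \sqrt{21} + \frac{162076}{5} = \frac{162076}{5} + 3 \sqrt{21}$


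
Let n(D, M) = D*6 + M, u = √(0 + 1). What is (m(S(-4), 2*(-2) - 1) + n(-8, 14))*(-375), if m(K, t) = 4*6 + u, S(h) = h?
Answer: 3375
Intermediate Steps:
u = 1 (u = √1 = 1)
m(K, t) = 25 (m(K, t) = 4*6 + 1 = 24 + 1 = 25)
n(D, M) = M + 6*D (n(D, M) = 6*D + M = M + 6*D)
(m(S(-4), 2*(-2) - 1) + n(-8, 14))*(-375) = (25 + (14 + 6*(-8)))*(-375) = (25 + (14 - 48))*(-375) = (25 - 34)*(-375) = -9*(-375) = 3375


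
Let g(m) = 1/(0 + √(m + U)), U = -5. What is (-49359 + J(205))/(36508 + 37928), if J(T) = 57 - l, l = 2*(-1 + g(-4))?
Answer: -12325/18609 + I/111654 ≈ -0.66231 + 8.9562e-6*I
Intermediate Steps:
g(m) = (-5 + m)^(-½) (g(m) = 1/(0 + √(m - 5)) = 1/(0 + √(-5 + m)) = 1/(√(-5 + m)) = (-5 + m)^(-½))
l = -2 - 2*I/3 (l = 2*(-1 + (-5 - 4)^(-½)) = 2*(-1 + (-9)^(-½)) = 2*(-1 - I/3) = -2 - 2*I/3 ≈ -2.0 - 0.66667*I)
J(T) = 59 + 2*I/3 (J(T) = 57 - (-2 - 2*I/3) = 57 + (2 + 2*I/3) = 59 + 2*I/3)
(-49359 + J(205))/(36508 + 37928) = (-49359 + (59 + 2*I/3))/(36508 + 37928) = (-49300 + 2*I/3)/74436 = (-49300 + 2*I/3)*(1/74436) = -12325/18609 + I/111654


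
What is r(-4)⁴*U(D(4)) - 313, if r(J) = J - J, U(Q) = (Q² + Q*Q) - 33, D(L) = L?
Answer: -313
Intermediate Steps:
U(Q) = -33 + 2*Q² (U(Q) = (Q² + Q²) - 33 = 2*Q² - 33 = -33 + 2*Q²)
r(J) = 0
r(-4)⁴*U(D(4)) - 313 = 0⁴*(-33 + 2*4²) - 313 = 0*(-33 + 2*16) - 313 = 0*(-33 + 32) - 313 = 0*(-1) - 313 = 0 - 313 = -313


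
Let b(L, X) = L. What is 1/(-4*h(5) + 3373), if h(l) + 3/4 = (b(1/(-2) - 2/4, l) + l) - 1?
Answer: 1/3364 ≈ 0.00029727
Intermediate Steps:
h(l) = -11/4 + l (h(l) = -3/4 + (((1/(-2) - 2/4) + l) - 1) = -3/4 + (((1*(-1/2) - 2*1/4) + l) - 1) = -3/4 + (((-1/2 - 1/2) + l) - 1) = -3/4 + ((-1 + l) - 1) = -3/4 + (-2 + l) = -11/4 + l)
1/(-4*h(5) + 3373) = 1/(-4*(-11/4 + 5) + 3373) = 1/(-4*9/4 + 3373) = 1/(-9 + 3373) = 1/3364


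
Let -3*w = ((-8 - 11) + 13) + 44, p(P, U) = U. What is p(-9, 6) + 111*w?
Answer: -1400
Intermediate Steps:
w = -38/3 (w = -(((-8 - 11) + 13) + 44)/3 = -((-19 + 13) + 44)/3 = -(-6 + 44)/3 = -⅓*38 = -38/3 ≈ -12.667)
p(-9, 6) + 111*w = 6 + 111*(-38/3) = 6 - 1406 = -1400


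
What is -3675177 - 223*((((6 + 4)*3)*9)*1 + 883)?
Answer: -3932296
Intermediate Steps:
-3675177 - 223*((((6 + 4)*3)*9)*1 + 883) = -3675177 - 223*(((10*3)*9)*1 + 883) = -3675177 - 223*((30*9)*1 + 883) = -3675177 - 223*(270*1 + 883) = -3675177 - 223*(270 + 883) = -3675177 - 223*1153 = -3675177 - 1*257119 = -3675177 - 257119 = -3932296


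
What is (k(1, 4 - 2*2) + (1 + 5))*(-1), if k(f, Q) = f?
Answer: -7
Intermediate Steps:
(k(1, 4 - 2*2) + (1 + 5))*(-1) = (1 + (1 + 5))*(-1) = (1 + 6)*(-1) = 7*(-1) = -7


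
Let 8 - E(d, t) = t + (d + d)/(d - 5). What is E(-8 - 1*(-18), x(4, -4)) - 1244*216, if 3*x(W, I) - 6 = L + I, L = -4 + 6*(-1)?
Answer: -806092/3 ≈ -2.6870e+5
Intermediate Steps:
L = -10 (L = -4 - 6 = -10)
x(W, I) = -4/3 + I/3 (x(W, I) = 2 + (-10 + I)/3 = 2 + (-10/3 + I/3) = -4/3 + I/3)
E(d, t) = 8 - t - 2*d/(-5 + d) (E(d, t) = 8 - (t + (d + d)/(d - 5)) = 8 - (t + (2*d)/(-5 + d)) = 8 - (t + 2*d/(-5 + d)) = 8 + (-t - 2*d/(-5 + d)) = 8 - t - 2*d/(-5 + d))
E(-8 - 1*(-18), x(4, -4)) - 1244*216 = (-40 + 5*(-4/3 + (1/3)*(-4)) + 6*(-8 - 1*(-18)) - (-8 - 1*(-18))*(-4/3 + (1/3)*(-4)))/(-5 + (-8 - 1*(-18))) - 1244*216 = (-40 + 5*(-4/3 - 4/3) + 6*(-8 + 18) - (-8 + 18)*(-4/3 - 4/3))/(-5 + (-8 + 18)) - 268704 = (-40 + 5*(-8/3) + 6*10 - 1*10*(-8/3))/(-5 + 10) - 268704 = (-40 - 40/3 + 60 + 80/3)/5 - 268704 = (1/5)*(100/3) - 268704 = 20/3 - 268704 = -806092/3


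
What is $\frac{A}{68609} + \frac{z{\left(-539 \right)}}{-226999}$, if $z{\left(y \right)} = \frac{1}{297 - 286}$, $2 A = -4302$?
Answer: $- \frac{5371091948}{171315918301} \approx -0.031352$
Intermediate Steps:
$A = -2151$ ($A = \frac{1}{2} \left(-4302\right) = -2151$)
$z{\left(y \right)} = \frac{1}{11}$
$\frac{A}{68609} + \frac{z{\left(-539 \right)}}{-226999} = - \frac{2151}{68609} + \frac{1}{11 \left(-226999\right)} = \left(-2151\right) \frac{1}{68609} + \frac{1}{11} \left(- \frac{1}{226999}\right) = - \frac{2151}{68609} - \frac{1}{2496989} = - \frac{5371091948}{171315918301}$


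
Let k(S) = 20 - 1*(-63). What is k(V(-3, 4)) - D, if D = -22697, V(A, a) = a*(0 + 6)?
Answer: 22780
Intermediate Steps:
V(A, a) = 6*a (V(A, a) = a*6 = 6*a)
k(S) = 83 (k(S) = 20 + 63 = 83)
k(V(-3, 4)) - D = 83 - 1*(-22697) = 83 + 22697 = 22780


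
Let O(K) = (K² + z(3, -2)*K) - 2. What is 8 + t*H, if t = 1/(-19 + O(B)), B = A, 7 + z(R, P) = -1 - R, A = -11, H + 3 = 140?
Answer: 1905/221 ≈ 8.6199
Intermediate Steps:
H = 137 (H = -3 + 140 = 137)
z(R, P) = -8 - R (z(R, P) = -7 + (-1 - R) = -8 - R)
B = -11
O(K) = -2 + K² - 11*K (O(K) = (K² + (-8 - 1*3)*K) - 2 = (K² + (-8 - 3)*K) - 2 = (K² - 11*K) - 2 = -2 + K² - 11*K)
t = 1/221 (t = 1/(-19 + (-2 + (-11)² - 11*(-11))) = 1/(-19 + (-2 + 121 + 121)) = 1/(-19 + 240) = 1/221 ≈ 0.0045249)
8 + t*H = 8 + (1/221)*137 = 8 + 137/221 = 1905/221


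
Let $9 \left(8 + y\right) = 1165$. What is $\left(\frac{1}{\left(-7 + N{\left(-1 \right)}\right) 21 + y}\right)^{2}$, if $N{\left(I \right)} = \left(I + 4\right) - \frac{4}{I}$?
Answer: $\frac{81}{1194649} \approx 6.7802 \cdot 10^{-5}$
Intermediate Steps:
$y = \frac{1093}{9}$ ($y = -8 + \frac{1}{9} \cdot 1165 = -8 + \frac{1165}{9} = \frac{1093}{9} \approx 121.44$)
$N{\left(I \right)} = 4 + I - \frac{4}{I}$ ($N{\left(I \right)} = \left(4 + I\right) - \frac{4}{I} = 4 + I - \frac{4}{I}$)
$\left(\frac{1}{\left(-7 + N{\left(-1 \right)}\right) 21 + y}\right)^{2} = \left(\frac{1}{\left(-7 - \left(-3 - 4\right)\right) 21 + \frac{1093}{9}}\right)^{2} = \left(\frac{1}{\left(-7 - -7\right) 21 + \frac{1093}{9}}\right)^{2} = \left(\frac{1}{\left(-7 + \left(4 - 1 + 4\right)\right) 21 + \frac{1093}{9}}\right)^{2} = \left(\frac{1}{\left(-7 + 7\right) 21 + \frac{1093}{9}}\right)^{2} = \left(\frac{1}{0 \cdot 21 + \frac{1093}{9}}\right)^{2} = \left(\frac{1}{0 + \frac{1093}{9}}\right)^{2} = \left(\frac{1}{\frac{1093}{9}}\right)^{2} = \left(\frac{9}{1093}\right)^{2} = \frac{81}{1194649}$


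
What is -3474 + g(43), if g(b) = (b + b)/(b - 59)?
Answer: -27835/8 ≈ -3479.4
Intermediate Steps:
g(b) = 2*b/(-59 + b) (g(b) = (2*b)/(-59 + b) = 2*b/(-59 + b))
-3474 + g(43) = -3474 + 2*43/(-59 + 43) = -3474 + 2*43/(-16) = -3474 + 2*43*(-1/16) = -3474 - 43/8 = -27835/8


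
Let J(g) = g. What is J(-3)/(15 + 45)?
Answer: -1/20 ≈ -0.050000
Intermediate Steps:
J(-3)/(15 + 45) = -3/(15 + 45) = -3/60 = -3*1/60 = -1/20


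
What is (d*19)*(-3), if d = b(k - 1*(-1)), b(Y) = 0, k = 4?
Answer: 0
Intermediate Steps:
d = 0
(d*19)*(-3) = (0*19)*(-3) = 0*(-3) = 0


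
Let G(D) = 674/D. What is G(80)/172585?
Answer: 337/6903400 ≈ 4.8817e-5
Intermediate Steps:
G(80)/172585 = (674/80)/172585 = (674*(1/80))*(1/172585) = (337/40)*(1/172585) = 337/6903400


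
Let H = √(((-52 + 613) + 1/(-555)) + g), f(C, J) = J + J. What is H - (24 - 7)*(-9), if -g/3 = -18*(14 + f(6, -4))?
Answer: 153 + √272601570/555 ≈ 182.75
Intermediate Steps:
f(C, J) = 2*J
g = 324 (g = -(-54)*(14 + 2*(-4)) = -(-54)*(14 - 8) = -(-54)*6 = -3*(-108) = 324)
H = √272601570/555 (H = √(((-52 + 613) + 1/(-555)) + 324) = √((561 - 1/555) + 324) = √(311354/555 + 324) = √(491174/555) = √272601570/555 ≈ 29.749)
H - (24 - 7)*(-9) = √272601570/555 - (24 - 7)*(-9) = √272601570/555 - 17*(-9) = √272601570/555 - 1*(-153) = √272601570/555 + 153 = 153 + √272601570/555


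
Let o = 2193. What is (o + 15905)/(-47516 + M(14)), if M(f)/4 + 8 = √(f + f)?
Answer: -107565463/282601482 - 9049*√7/141300741 ≈ -0.38080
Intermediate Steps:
M(f) = -32 + 4*√2*√f (M(f) = -32 + 4*√(f + f) = -32 + 4*√(2*f) = -32 + 4*(√2*√f) = -32 + 4*√2*√f)
(o + 15905)/(-47516 + M(14)) = (2193 + 15905)/(-47516 + (-32 + 4*√2*√14)) = 18098/(-47516 + (-32 + 8*√7)) = 18098/(-47548 + 8*√7)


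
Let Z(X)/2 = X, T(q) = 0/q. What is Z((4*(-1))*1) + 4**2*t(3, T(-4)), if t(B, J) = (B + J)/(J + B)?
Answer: 8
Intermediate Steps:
T(q) = 0
t(B, J) = 1 (t(B, J) = (B + J)/(B + J) = 1)
Z(X) = 2*X
Z((4*(-1))*1) + 4**2*t(3, T(-4)) = 2*((4*(-1))*1) + 4**2*1 = 2*(-4*1) + 16*1 = 2*(-4) + 16 = -8 + 16 = 8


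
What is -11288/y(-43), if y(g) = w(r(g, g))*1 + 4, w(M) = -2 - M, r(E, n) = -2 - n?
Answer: 11288/39 ≈ 289.44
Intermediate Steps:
y(g) = 4 + g (y(g) = (-2 - (-2 - g))*1 + 4 = (-2 + (2 + g))*1 + 4 = g*1 + 4 = g + 4 = 4 + g)
-11288/y(-43) = -11288/(4 - 43) = -11288/(-39) = -11288*(-1/39) = 11288/39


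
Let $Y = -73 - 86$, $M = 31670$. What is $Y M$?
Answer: $-5035530$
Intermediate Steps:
$Y = -159$ ($Y = -73 - 86 = -159$)
$Y M = \left(-159\right) 31670 = -5035530$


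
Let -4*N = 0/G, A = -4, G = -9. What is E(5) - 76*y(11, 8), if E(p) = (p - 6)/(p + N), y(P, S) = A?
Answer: 1519/5 ≈ 303.80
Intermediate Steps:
N = 0 (N = -0/(-9) = -0*(-1)/9 = -¼*0 = 0)
y(P, S) = -4
E(p) = (-6 + p)/p (E(p) = (p - 6)/(p + 0) = (-6 + p)/p)
E(5) - 76*y(11, 8) = (-6 + 5)/5 - 76*(-4) = (⅕)*(-1) + 304 = -⅕ + 304 = 1519/5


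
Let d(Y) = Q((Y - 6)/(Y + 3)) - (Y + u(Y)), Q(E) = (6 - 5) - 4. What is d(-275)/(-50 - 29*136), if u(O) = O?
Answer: -547/3994 ≈ -0.13696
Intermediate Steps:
Q(E) = -3 (Q(E) = 1 - 4 = -3)
d(Y) = -3 - 2*Y (d(Y) = -3 - (Y + Y) = -3 - 2*Y)
d(-275)/(-50 - 29*136) = (-3 - 2*(-275))/(-50 - 29*136) = (-3 + 550)/(-50 - 3944) = 547/(-3994) = 547*(-1/3994) = -547/3994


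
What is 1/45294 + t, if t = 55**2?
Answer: 137014351/45294 ≈ 3025.0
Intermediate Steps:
t = 3025
1/45294 + t = 1/45294 + 3025 = 137014351/45294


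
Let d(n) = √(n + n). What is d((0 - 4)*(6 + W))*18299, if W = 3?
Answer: 109794*I*√2 ≈ 1.5527e+5*I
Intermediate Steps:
d(n) = √2*√n (d(n) = √(2*n) = √2*√n)
d((0 - 4)*(6 + W))*18299 = (√2*√((0 - 4)*(6 + 3)))*18299 = (√2*√(-4*9))*18299 = (√2*√(-36))*18299 = (√2*(6*I))*18299 = (6*I*√2)*18299 = 109794*I*√2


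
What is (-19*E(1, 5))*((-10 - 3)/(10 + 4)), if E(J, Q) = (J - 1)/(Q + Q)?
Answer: 0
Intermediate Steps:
E(J, Q) = (-1 + J)/(2*Q) (E(J, Q) = (-1 + J)/((2*Q)) = (-1 + J)*(1/(2*Q)) = (-1 + J)/(2*Q))
(-19*E(1, 5))*((-10 - 3)/(10 + 4)) = (-19*(-1 + 1)/(2*5))*((-10 - 3)/(10 + 4)) = (-19*0/(2*5))*(-13/14) = (-19*0)*(-13*1/14) = 0*(-13/14) = 0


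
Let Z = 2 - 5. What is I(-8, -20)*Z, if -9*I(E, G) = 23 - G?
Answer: 43/3 ≈ 14.333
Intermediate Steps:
Z = -3
I(E, G) = -23/9 + G/9 (I(E, G) = -(23 - G)/9 = -23/9 + G/9)
I(-8, -20)*Z = (-23/9 + (1/9)*(-20))*(-3) = (-23/9 - 20/9)*(-3) = -43/9*(-3) = 43/3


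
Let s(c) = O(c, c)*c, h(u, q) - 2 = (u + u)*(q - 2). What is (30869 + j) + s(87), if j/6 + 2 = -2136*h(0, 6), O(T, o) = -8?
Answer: 4529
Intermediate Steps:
h(u, q) = 2 + 2*u*(-2 + q) (h(u, q) = 2 + (u + u)*(q - 2) = 2 + (2*u)*(-2 + q) = 2 + 2*u*(-2 + q))
s(c) = -8*c
j = -25644 (j = -12 + 6*(-2136*(2 - 4*0 + 2*6*0)) = -12 + 6*(-2136*(2 + 0 + 0)) = -12 + 6*(-2136*2) = -12 + 6*(-4272) = -12 - 25632 = -25644)
(30869 + j) + s(87) = (30869 - 25644) - 8*87 = 5225 - 696 = 4529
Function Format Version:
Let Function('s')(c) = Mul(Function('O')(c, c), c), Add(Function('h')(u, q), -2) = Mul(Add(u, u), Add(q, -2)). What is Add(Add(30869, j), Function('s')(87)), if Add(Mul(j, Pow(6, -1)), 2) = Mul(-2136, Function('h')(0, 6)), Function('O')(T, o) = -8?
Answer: 4529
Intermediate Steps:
Function('h')(u, q) = Add(2, Mul(2, u, Add(-2, q))) (Function('h')(u, q) = Add(2, Mul(Add(u, u), Add(q, -2))) = Add(2, Mul(Mul(2, u), Add(-2, q))) = Add(2, Mul(2, u, Add(-2, q))))
Function('s')(c) = Mul(-8, c)
j = -25644 (j = Add(-12, Mul(6, Mul(-2136, Add(2, Mul(-4, 0), Mul(2, 6, 0))))) = Add(-12, Mul(6, Mul(-2136, Add(2, 0, 0)))) = Add(-12, Mul(6, Mul(-2136, 2))) = Add(-12, Mul(6, -4272)) = Add(-12, -25632) = -25644)
Add(Add(30869, j), Function('s')(87)) = Add(Add(30869, -25644), Mul(-8, 87)) = Add(5225, -696) = 4529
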